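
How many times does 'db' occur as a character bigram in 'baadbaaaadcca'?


Scanning 'baadbaaaadcca' for bigram 'db':
  Position 0: 'ba' -> no
  Position 1: 'aa' -> no
  Position 2: 'ad' -> no
  Position 3: 'db' -> MATCH
  Position 4: 'ba' -> no
  Position 5: 'aa' -> no
  Position 6: 'aa' -> no
  Position 7: 'aa' -> no
  Position 8: 'ad' -> no
  Position 9: 'dc' -> no
  Position 10: 'cc' -> no
  Position 11: 'ca' -> no
Total matches: 1

1


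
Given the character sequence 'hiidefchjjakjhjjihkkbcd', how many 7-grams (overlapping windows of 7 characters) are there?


String 'hiidefchjjakjhjjihkkbcd' has length L = 23.
Number of overlapping n-grams = L - n + 1
Substituting: 23 - 7 + 1 = 17

17


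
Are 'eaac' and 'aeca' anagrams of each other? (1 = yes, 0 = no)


Sort characters of 'eaac': 'aace'
Sort characters of 'aeca': 'aace'
Sorted forms match -> they ARE anagrams
Result: 1

1


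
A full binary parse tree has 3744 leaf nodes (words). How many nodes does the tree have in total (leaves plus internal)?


Leaf nodes (terminals): 3744
Internal nodes = n - 1 = 3744 - 1 = 3743
Total = leaves + internal = 3744 + 3743 = 7487

7487


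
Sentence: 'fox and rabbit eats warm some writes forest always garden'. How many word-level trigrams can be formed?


Word trigrams from [10] words:
  Trigram 1: (fox and rabbit)
  Trigram 2: (and rabbit eats)
  Trigram 3: (rabbit eats warm)
  Trigram 4: (eats warm some)
  Trigram 5: (warm some writes)
  Trigram 6: (some writes forest)
  Trigram 7: (writes forest always)
  Trigram 8: (forest always garden)
Total word trigrams: 10 - 2 = 8

8


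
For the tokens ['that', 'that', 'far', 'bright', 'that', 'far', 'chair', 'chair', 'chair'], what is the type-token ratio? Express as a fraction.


Tokens: 9
Unique types: ('bright', 'chair', 'far', 'that') = 4
TTR = 4/9
Already in lowest terms.

4/9


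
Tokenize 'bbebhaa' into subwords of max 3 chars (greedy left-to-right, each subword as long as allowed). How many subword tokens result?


'bbebhaa' has 7 characters.
Chunking with max size 3:
  Chunk 1: 'bbe' (positions 0-2)
  Chunk 2: 'bha' (positions 3-5)
  Chunk 3: 'a' (positions 6-6)
Total chunks: ceil(7 / 3) = 3

3


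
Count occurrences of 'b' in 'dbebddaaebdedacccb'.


Scanning 'dbebddaaebdedacccb' for 'b':
  Position 1: 'b' -> MATCH (count: 1)
  Position 3: 'b' -> MATCH (count: 2)
  Position 9: 'b' -> MATCH (count: 3)
  Position 17: 'b' -> MATCH (count: 4)
Total occurrences of 'b': 4

4


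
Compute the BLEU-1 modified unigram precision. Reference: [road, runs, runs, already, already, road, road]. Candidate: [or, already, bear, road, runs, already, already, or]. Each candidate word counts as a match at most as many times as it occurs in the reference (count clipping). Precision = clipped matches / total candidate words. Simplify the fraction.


Reference word counts: {'already': 2, 'road': 3, 'runs': 2}
Checking each candidate word (with clipping):
  'or' -> not in reference -> no match (matches: 0)
  'already' -> in reference (ref count 2, used 1/2) -> match (matches: 1)
  'bear' -> not in reference -> no match (matches: 1)
  'road' -> in reference (ref count 3, used 1/3) -> match (matches: 2)
  'runs' -> in reference (ref count 2, used 1/2) -> match (matches: 3)
  'already' -> in reference (ref count 2, used 2/2) -> match (matches: 4)
  'already' -> ref count 2 already used up (2/2) -> clipped, no match (matches: 4)
  'or' -> not in reference -> no match (matches: 4)
Clipped matches: 4, Candidate length: 8
Precision = 4/8 = 1/2

1/2


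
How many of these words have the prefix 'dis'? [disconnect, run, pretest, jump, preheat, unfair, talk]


Checking each word for prefix 'dis':
  'disconnect' -> YES, starts with 'dis' (count: 1)
  'run' -> no (count: 1)
  'pretest' -> no (count: 1)
  'jump' -> no (count: 1)
  'preheat' -> no (count: 1)
  'unfair' -> no (count: 1)
  'talk' -> no (count: 1)
Total with prefix 'dis': 1

1


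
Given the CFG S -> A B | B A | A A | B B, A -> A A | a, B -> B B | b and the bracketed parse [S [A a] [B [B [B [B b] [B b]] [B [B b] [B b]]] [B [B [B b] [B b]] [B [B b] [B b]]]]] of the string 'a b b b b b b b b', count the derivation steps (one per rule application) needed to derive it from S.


Every bracketed nonterminal node [X ...] in the tree is produced by exactly one rule application.
Reading the tree off as a leftmost derivation:
  Step 1: S  =>  A B   (applied S -> A B)
  Step 2: A B  =>  a B   (applied A -> a)
  Step 3: a B  =>  a B B   (applied B -> B B)
  Step 4: a B B  =>  a B B B   (applied B -> B B)
  Step 5: a B B B  =>  a B B B B   (applied B -> B B)
  Step 6: a B B B B  =>  a b B B B   (applied B -> b)
  Step 7: a b B B B  =>  a b b B B   (applied B -> b)
  Step 8: a b b B B  =>  a b b B B B   (applied B -> B B)
  Step 9: a b b B B B  =>  a b b b B B   (applied B -> b)
  Step 10: a b b b B B  =>  a b b b b B   (applied B -> b)
  Step 11: a b b b b B  =>  a b b b b B B   (applied B -> B B)
  Step 12: a b b b b B B  =>  a b b b b B B B   (applied B -> B B)
  Step 13: a b b b b B B B  =>  a b b b b b B B   (applied B -> b)
  Step 14: a b b b b b B B  =>  a b b b b b b B   (applied B -> b)
  Step 15: a b b b b b b B  =>  a b b b b b b B B   (applied B -> B B)
  Step 16: a b b b b b b B B  =>  a b b b b b b b B   (applied B -> b)
  Step 17: a b b b b b b b B  =>  a b b b b b b b b   (applied B -> b)
Final yield: a b b b b b b b b
Total rewrite steps: 17

17


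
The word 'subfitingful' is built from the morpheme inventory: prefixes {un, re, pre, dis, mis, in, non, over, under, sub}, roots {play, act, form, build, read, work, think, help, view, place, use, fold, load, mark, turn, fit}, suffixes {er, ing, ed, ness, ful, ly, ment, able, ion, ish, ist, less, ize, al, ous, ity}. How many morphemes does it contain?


Segmenting 'subfitingful' against the inventory:
  'sub' -> prefix (morpheme 1)
  'fit' -> root (morpheme 2)
  'ing' -> suffix (morpheme 3)
  'ful' -> suffix (morpheme 4)
Total morphemes: 4

4


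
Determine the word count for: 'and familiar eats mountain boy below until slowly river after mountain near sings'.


Counting words by splitting on spaces:
  Word 1: 'and'
  Word 2: 'familiar'
  Word 3: 'eats'
  Word 4: 'mountain'
  Word 5: 'boy'
  Word 6: 'below'
  Word 7: 'until'
  Word 8: 'slowly'
  Word 9: 'river'
  Word 10: 'after'
  Word 11: 'mountain'
  Word 12: 'near'
  Word 13: 'sings'
Total words: 13

13


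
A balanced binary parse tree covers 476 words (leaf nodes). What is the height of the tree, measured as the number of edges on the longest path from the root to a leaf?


In a balanced binary tree with n leaves the deepest leaf is ceil(log2(n)) edges below the root.
log2(476) = 8.8948
ceil(8.8948) = 9
height (edges) = 9

9


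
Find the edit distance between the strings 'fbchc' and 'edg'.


Building DP table for s1='fbchc' (len 5) and s2='edg' (len 3):
       e  d  g
    0  1  2  3
  f 1  1  2  3
  b 2  2  2  3
  c 3  3  3  3
  h 4  4  4  4
  c 5  5  5  5
Edit distance = dp[5][3] = 5

5


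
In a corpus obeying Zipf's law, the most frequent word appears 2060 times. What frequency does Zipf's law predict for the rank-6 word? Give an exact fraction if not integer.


Zipf's law: freq(rank) = f1 / rank
f1 = 2060, rank = 6
freq = 2060 / 6
GCD(2060, 6) = 2
Simplified: 1030/3

1030/3


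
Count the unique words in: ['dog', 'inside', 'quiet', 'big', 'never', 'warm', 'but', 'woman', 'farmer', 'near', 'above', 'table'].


Listing all tokens and tracking unique types:
  Token 1: 'dog' -> NEW (unique so far: 1)
  Token 2: 'inside' -> NEW (unique so far: 2)
  Token 3: 'quiet' -> NEW (unique so far: 3)
  Token 4: 'big' -> NEW (unique so far: 4)
  Token 5: 'never' -> NEW (unique so far: 5)
  Token 6: 'warm' -> NEW (unique so far: 6)
  Token 7: 'but' -> NEW (unique so far: 7)
  Token 8: 'woman' -> NEW (unique so far: 8)
  Token 9: 'farmer' -> NEW (unique so far: 9)
  Token 10: 'near' -> NEW (unique so far: 10)
  Token 11: 'above' -> NEW (unique so far: 11)
  Token 12: 'table' -> NEW (unique so far: 12)
Unique types: ('above', 'big', 'but', 'dog', 'farmer', 'inside', 'near', 'never', 'quiet', 'table', 'warm', 'woman')
Vocabulary size: 12

12


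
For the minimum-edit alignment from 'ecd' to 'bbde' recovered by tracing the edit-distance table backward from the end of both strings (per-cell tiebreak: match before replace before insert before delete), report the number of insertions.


Edit distance = 3. Backtracking from cell (3, 4) with preference match > replace > insert > delete,
then listing the resulting alignment 'ecd' -> 'bbde' left to right:
  Step 1: replace e->b
  Step 2: replace c->b
  Step 3: keep 'd'
  Step 4: insert 'e' [insertion #1]
Total insertions: 1

1


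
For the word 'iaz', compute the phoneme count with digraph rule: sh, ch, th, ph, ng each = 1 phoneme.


Parsing 'iaz' greedily, digraphs first:
  'i' -> vowel phoneme (phonemes so far: 1)
  'a' -> vowel phoneme (phonemes so far: 2)
  'z' -> consonant phoneme (phonemes so far: 3)
Total phonemes: 3

3


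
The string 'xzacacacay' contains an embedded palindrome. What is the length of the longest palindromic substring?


Scanning 'xzacacacay' for palindromic substrings.
Substring at positions 2-8: 'acacaca'.
Check: reverse('acacaca') = 'acacaca' -> palindrome confirmed.
Neighbouring characters ('z' / 'y') break symmetry, so it cannot extend further.
No longer palindromic substring exists; longest length = 7

7


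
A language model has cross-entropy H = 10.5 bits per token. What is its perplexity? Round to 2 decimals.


Perplexity formula: PP = 2^H
H = 10.5
PP = 2^10.5
Decompose: 2^10.5 = 2^10 * 2^0.5 = 2^10 * sqrt(2)
2^10 = 1024, sqrt(2) ~ 1.4142136
PP ~ 1024 * 1.4142136 = 1448.1547264
Rounded to 2 decimals: 1448.15

1448.15


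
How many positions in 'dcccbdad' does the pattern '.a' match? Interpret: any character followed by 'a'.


Pattern: .a means any character followed by 'a'.
Scanning 'dcccbdad' position-by-position:
  Pos 0: window 'dc' -> no
  Pos 1: window 'cc' -> no
  Pos 2: window 'cc' -> no
  Pos 3: window 'cb' -> no
  Pos 4: window 'bd' -> no
  Pos 5: window 'da' -> MATCH
  Pos 6: window 'ad' -> no
  Pos 7: window 'd' -> no
Total matches: 1

1


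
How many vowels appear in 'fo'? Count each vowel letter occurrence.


Scanning each character of 'fo':
  Position 1: 'f' -> consonant (running count: 0)
  Position 2: 'o' -> vowel (running count: 1)
Total vowels: 1

1


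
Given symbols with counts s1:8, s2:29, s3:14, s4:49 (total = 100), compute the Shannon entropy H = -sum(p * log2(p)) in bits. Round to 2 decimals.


Computing entropy H = -sum(p_i * log2(p_i)):
  s1: p = 8/100 = 0.0800, -p*log2(p) = 0.2915
  s2: p = 29/100 = 0.2900, -p*log2(p) = 0.5179
  s3: p = 14/100 = 0.1400, -p*log2(p) = 0.3971
  s4: p = 49/100 = 0.4900, -p*log2(p) = 0.5043
H = sum of terms = 1.7108
Rounded to 2 decimals: 1.71

1.71


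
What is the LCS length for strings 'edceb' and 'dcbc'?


DP table for LCS of 'edceb' and 'dcbc':
       d  c  b  c
    0  0  0  0  0
  e 0  0  0  0  0
  d 0  1  1  1  1
  c 0  1  2  2  2
  e 0  1  2  2  2
  b 0  1  2  3  3
LCS: 'dcb'
LCS length = 3

3


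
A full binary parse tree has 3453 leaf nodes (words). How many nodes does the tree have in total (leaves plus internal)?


Leaf nodes (terminals): 3453
Internal nodes = n - 1 = 3453 - 1 = 3452
Total = leaves + internal = 3453 + 3452 = 6905

6905


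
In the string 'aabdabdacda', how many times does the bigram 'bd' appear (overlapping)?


Scanning 'aabdabdacda' for bigram 'bd':
  Position 0: 'aa' -> no
  Position 1: 'ab' -> no
  Position 2: 'bd' -> MATCH
  Position 3: 'da' -> no
  Position 4: 'ab' -> no
  Position 5: 'bd' -> MATCH
  Position 6: 'da' -> no
  Position 7: 'ac' -> no
  Position 8: 'cd' -> no
  Position 9: 'da' -> no
Total matches: 2

2


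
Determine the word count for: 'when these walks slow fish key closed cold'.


Counting words by splitting on spaces:
  Word 1: 'when'
  Word 2: 'these'
  Word 3: 'walks'
  Word 4: 'slow'
  Word 5: 'fish'
  Word 6: 'key'
  Word 7: 'closed'
  Word 8: 'cold'
Total words: 8

8


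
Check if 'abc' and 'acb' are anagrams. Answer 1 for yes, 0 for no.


Sort characters of 'abc': 'abc'
Sort characters of 'acb': 'abc'
Sorted forms match -> they ARE anagrams
Result: 1

1


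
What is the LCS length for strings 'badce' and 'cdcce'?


DP table for LCS of 'badce' and 'cdcce':
       c  d  c  c  e
    0  0  0  0  0  0
  b 0  0  0  0  0  0
  a 0  0  0  0  0  0
  d 0  0  1  1  1  1
  c 0  1  1  2  2  2
  e 0  1  1  2  2  3
LCS: 'dce'
LCS length = 3

3


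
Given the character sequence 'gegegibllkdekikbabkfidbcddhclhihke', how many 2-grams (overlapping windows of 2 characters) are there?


String 'gegegibllkdekikbabkfidbcddhclhihke' has length L = 34.
Number of overlapping n-grams = L - n + 1
Substituting: 34 - 2 + 1 = 33

33


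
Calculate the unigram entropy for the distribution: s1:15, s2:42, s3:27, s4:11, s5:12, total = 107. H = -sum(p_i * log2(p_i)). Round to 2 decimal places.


Computing entropy H = -sum(p_i * log2(p_i)):
  s1: p = 15/107 = 0.1402, -p*log2(p) = 0.3974
  s2: p = 42/107 = 0.3925, -p*log2(p) = 0.5296
  s3: p = 27/107 = 0.2523, -p*log2(p) = 0.5013
  s4: p = 11/107 = 0.1028, -p*log2(p) = 0.3374
  s5: p = 12/107 = 0.1121, -p*log2(p) = 0.3540
H = sum of terms = 2.1197
Rounded to 2 decimals: 2.12

2.12


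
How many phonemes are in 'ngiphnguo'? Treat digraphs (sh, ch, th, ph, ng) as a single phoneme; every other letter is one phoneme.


Parsing 'ngiphnguo' greedily, digraphs first:
  'ng' -> digraph (1 consonant phoneme) (phonemes so far: 1)
  'i' -> vowel phoneme (phonemes so far: 2)
  'ph' -> digraph (1 consonant phoneme) (phonemes so far: 3)
  'ng' -> digraph (1 consonant phoneme) (phonemes so far: 4)
  'u' -> vowel phoneme (phonemes so far: 5)
  'o' -> vowel phoneme (phonemes so far: 6)
Total phonemes: 6

6


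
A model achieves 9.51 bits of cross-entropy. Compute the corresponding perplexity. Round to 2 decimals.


Perplexity formula: PP = 2^H
H = 9.51
PP = 2^9.51
Decompose: 2^9.51 = 2^9 * 2^0.51
2^9 = 512, 2^0.51 ~ 1.4240502
PP ~ 512 * 1.4240502 = 729.1137024
Rounded to 2 decimals: 729.11

729.11


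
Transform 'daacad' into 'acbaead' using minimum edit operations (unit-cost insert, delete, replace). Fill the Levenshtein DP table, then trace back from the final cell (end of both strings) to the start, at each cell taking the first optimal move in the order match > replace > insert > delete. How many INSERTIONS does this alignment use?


Edit distance = 4. Backtracking from cell (6, 7) with preference match > replace > insert > delete,
then listing the resulting alignment 'daacad' -> 'acbaead' left to right:
  Step 1: insert 'a' [insertion #1]
  Step 2: replace d->c
  Step 3: replace a->b
  Step 4: keep 'a'
  Step 5: replace c->e
  Step 6: keep 'a'
  Step 7: keep 'd'
Total insertions: 1

1


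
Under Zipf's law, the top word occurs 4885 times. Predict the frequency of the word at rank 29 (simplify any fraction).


Zipf's law: freq(rank) = f1 / rank
f1 = 4885, rank = 29
freq = 4885 / 29
GCD(4885, 29) = 1
Simplified: 4885/29

4885/29


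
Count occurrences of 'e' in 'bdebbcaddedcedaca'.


Scanning 'bdebbcaddedcedaca' for 'e':
  Position 2: 'e' -> MATCH (count: 1)
  Position 9: 'e' -> MATCH (count: 2)
  Position 12: 'e' -> MATCH (count: 3)
Total occurrences of 'e': 3

3


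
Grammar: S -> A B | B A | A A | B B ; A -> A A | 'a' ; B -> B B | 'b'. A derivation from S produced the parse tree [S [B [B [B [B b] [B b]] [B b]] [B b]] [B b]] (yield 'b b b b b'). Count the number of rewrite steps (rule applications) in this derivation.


Every bracketed nonterminal node [X ...] in the tree is produced by exactly one rule application.
Reading the tree off as a leftmost derivation:
  Step 1: S  =>  B B   (applied S -> B B)
  Step 2: B B  =>  B B B   (applied B -> B B)
  Step 3: B B B  =>  B B B B   (applied B -> B B)
  Step 4: B B B B  =>  B B B B B   (applied B -> B B)
  Step 5: B B B B B  =>  b B B B B   (applied B -> b)
  Step 6: b B B B B  =>  b b B B B   (applied B -> b)
  Step 7: b b B B B  =>  b b b B B   (applied B -> b)
  Step 8: b b b B B  =>  b b b b B   (applied B -> b)
  Step 9: b b b b B  =>  b b b b b   (applied B -> b)
Final yield: b b b b b
Total rewrite steps: 9

9


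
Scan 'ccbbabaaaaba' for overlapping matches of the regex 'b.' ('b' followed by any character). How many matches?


Pattern: b. means 'b' followed by any character.
Scanning 'ccbbabaaaaba' position-by-position:
  Pos 0: window 'cc' -> no
  Pos 1: window 'cb' -> no
  Pos 2: window 'bb' -> MATCH
  Pos 3: window 'ba' -> MATCH
  Pos 4: window 'ab' -> no
  Pos 5: window 'ba' -> MATCH
  Pos 6: window 'aa' -> no
  Pos 7: window 'aa' -> no
  Pos 8: window 'aa' -> no
  Pos 9: window 'ab' -> no
  Pos 10: window 'ba' -> MATCH
  Pos 11: window 'a' -> no
Total matches: 4

4


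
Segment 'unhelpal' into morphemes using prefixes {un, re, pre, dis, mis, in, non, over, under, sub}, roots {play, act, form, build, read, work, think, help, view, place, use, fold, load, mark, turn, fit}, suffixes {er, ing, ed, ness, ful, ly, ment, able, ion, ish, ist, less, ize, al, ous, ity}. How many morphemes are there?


Segmenting 'unhelpal' against the inventory:
  'un' -> prefix (morpheme 1)
  'help' -> root (morpheme 2)
  'al' -> suffix (morpheme 3)
Total morphemes: 3

3


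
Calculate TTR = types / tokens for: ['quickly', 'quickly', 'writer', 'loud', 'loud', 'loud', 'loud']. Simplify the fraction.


Tokens: 7
Unique types: ('loud', 'quickly', 'writer') = 3
TTR = 3/7
Already in lowest terms.

3/7


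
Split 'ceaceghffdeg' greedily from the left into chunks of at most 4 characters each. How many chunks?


'ceaceghffdeg' has 12 characters.
Chunking with max size 4:
  Chunk 1: 'ceac' (positions 0-3)
  Chunk 2: 'eghf' (positions 4-7)
  Chunk 3: 'fdeg' (positions 8-11)
Total chunks: ceil(12 / 4) = 3

3


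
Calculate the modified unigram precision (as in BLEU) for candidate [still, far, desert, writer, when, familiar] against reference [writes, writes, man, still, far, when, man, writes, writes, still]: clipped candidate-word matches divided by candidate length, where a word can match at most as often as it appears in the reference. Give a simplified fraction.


Reference word counts: {'far': 1, 'man': 2, 'still': 2, 'when': 1, 'writes': 4}
Checking each candidate word (with clipping):
  'still' -> in reference (ref count 2, used 1/2) -> match (matches: 1)
  'far' -> in reference (ref count 1, used 1/1) -> match (matches: 2)
  'desert' -> not in reference -> no match (matches: 2)
  'writer' -> not in reference -> no match (matches: 2)
  'when' -> in reference (ref count 1, used 1/1) -> match (matches: 3)
  'familiar' -> not in reference -> no match (matches: 3)
Clipped matches: 3, Candidate length: 6
Precision = 3/6 = 1/2

1/2


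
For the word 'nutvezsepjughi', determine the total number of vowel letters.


Scanning each character of 'nutvezsepjughi':
  Position 1: 'n' -> consonant (running count: 0)
  Position 2: 'u' -> vowel (running count: 1)
  Position 3: 't' -> consonant (running count: 1)
  Position 4: 'v' -> consonant (running count: 1)
  Position 5: 'e' -> vowel (running count: 2)
  Position 6: 'z' -> consonant (running count: 2)
  Position 7: 's' -> consonant (running count: 2)
  Position 8: 'e' -> vowel (running count: 3)
  Position 9: 'p' -> consonant (running count: 3)
  Position 10: 'j' -> consonant (running count: 3)
  Position 11: 'u' -> vowel (running count: 4)
  Position 12: 'g' -> consonant (running count: 4)
  Position 13: 'h' -> consonant (running count: 4)
  Position 14: 'i' -> vowel (running count: 5)
Total vowels: 5

5


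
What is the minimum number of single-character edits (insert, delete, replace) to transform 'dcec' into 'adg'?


Building DP table for s1='dcec' (len 4) and s2='adg' (len 3):
       a  d  g
    0  1  2  3
  d 1  1  1  2
  c 2  2  2  2
  e 3  3  3  3
  c 4  4  4  4
Edit distance = dp[4][3] = 4

4


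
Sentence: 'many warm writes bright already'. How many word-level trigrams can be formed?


Word trigrams from [5] words:
  Trigram 1: (many warm writes)
  Trigram 2: (warm writes bright)
  Trigram 3: (writes bright already)
Total word trigrams: 5 - 2 = 3

3


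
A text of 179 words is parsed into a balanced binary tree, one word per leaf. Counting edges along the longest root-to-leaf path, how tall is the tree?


In a balanced binary tree with n leaves the deepest leaf is ceil(log2(n)) edges below the root.
log2(179) = 7.4838
ceil(7.4838) = 8
height (edges) = 8

8


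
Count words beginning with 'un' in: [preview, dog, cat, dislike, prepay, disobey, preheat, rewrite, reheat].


Checking each word for prefix 'un':
  'preview' -> no (count: 0)
  'dog' -> no (count: 0)
  'cat' -> no (count: 0)
  'dislike' -> no (count: 0)
  'prepay' -> no (count: 0)
  'disobey' -> no (count: 0)
  'preheat' -> no (count: 0)
  'rewrite' -> no (count: 0)
  'reheat' -> no (count: 0)
Total with prefix 'un': 0

0


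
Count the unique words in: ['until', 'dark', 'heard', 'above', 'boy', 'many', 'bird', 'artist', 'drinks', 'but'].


Listing all tokens and tracking unique types:
  Token 1: 'until' -> NEW (unique so far: 1)
  Token 2: 'dark' -> NEW (unique so far: 2)
  Token 3: 'heard' -> NEW (unique so far: 3)
  Token 4: 'above' -> NEW (unique so far: 4)
  Token 5: 'boy' -> NEW (unique so far: 5)
  Token 6: 'many' -> NEW (unique so far: 6)
  Token 7: 'bird' -> NEW (unique so far: 7)
  Token 8: 'artist' -> NEW (unique so far: 8)
  Token 9: 'drinks' -> NEW (unique so far: 9)
  Token 10: 'but' -> NEW (unique so far: 10)
Unique types: ('above', 'artist', 'bird', 'boy', 'but', 'dark', 'drinks', 'heard', 'many', 'until')
Vocabulary size: 10

10


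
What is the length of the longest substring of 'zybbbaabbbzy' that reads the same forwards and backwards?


Scanning 'zybbbaabbbzy' for palindromic substrings.
Substring at positions 2-9: 'bbbaabbb'.
Check: reverse('bbbaabbb') = 'bbbaabbb' -> palindrome confirmed.
Neighbouring characters ('y' / 'z') break symmetry, so it cannot extend further.
No longer palindromic substring exists; longest length = 8

8


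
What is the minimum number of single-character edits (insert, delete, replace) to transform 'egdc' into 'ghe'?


Building DP table for s1='egdc' (len 4) and s2='ghe' (len 3):
       g  h  e
    0  1  2  3
  e 1  1  2  2
  g 2  1  2  3
  d 3  2  2  3
  c 4  3  3  3
Edit distance = dp[4][3] = 3

3


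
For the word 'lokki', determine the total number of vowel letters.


Scanning each character of 'lokki':
  Position 1: 'l' -> consonant (running count: 0)
  Position 2: 'o' -> vowel (running count: 1)
  Position 3: 'k' -> consonant (running count: 1)
  Position 4: 'k' -> consonant (running count: 1)
  Position 5: 'i' -> vowel (running count: 2)
Total vowels: 2

2


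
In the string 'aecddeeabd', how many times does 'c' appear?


Scanning 'aecddeeabd' for 'c':
  Position 2: 'c' -> MATCH (count: 1)
Total occurrences of 'c': 1

1


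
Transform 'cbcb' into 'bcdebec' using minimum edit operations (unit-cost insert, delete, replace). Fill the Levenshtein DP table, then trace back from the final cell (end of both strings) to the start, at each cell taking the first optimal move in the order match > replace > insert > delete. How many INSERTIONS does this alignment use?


Edit distance = 5. Backtracking from cell (4, 7) with preference match > replace > insert > delete,
then listing the resulting alignment 'cbcb' -> 'bcdebec' left to right:
  Step 1: insert 'b' [insertion #1]
  Step 2: keep 'c'
  Step 3: insert 'd' [insertion #2]
  Step 4: insert 'e' [insertion #3]
  Step 5: keep 'b'
  Step 6: replace c->e
  Step 7: replace b->c
Total insertions: 3

3


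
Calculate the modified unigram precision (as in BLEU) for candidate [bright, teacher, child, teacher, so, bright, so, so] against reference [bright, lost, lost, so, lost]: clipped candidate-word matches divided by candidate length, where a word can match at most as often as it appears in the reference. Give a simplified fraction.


Reference word counts: {'bright': 1, 'lost': 3, 'so': 1}
Checking each candidate word (with clipping):
  'bright' -> in reference (ref count 1, used 1/1) -> match (matches: 1)
  'teacher' -> not in reference -> no match (matches: 1)
  'child' -> not in reference -> no match (matches: 1)
  'teacher' -> not in reference -> no match (matches: 1)
  'so' -> in reference (ref count 1, used 1/1) -> match (matches: 2)
  'bright' -> ref count 1 already used up (1/1) -> clipped, no match (matches: 2)
  'so' -> ref count 1 already used up (1/1) -> clipped, no match (matches: 2)
  'so' -> ref count 1 already used up (1/1) -> clipped, no match (matches: 2)
Clipped matches: 2, Candidate length: 8
Precision = 2/8 = 1/4

1/4


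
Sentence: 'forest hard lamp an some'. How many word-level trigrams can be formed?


Word trigrams from [5] words:
  Trigram 1: (forest hard lamp)
  Trigram 2: (hard lamp an)
  Trigram 3: (lamp an some)
Total word trigrams: 5 - 2 = 3

3


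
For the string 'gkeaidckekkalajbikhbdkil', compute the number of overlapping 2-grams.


String 'gkeaidckekkalajbikhbdkil' has length L = 24.
Number of overlapping n-grams = L - n + 1
Substituting: 24 - 2 + 1 = 23

23


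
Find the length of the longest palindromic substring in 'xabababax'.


Scanning 'xabababax' for palindromic substrings.
Substring at positions 0-8: 'xabababax'.
Check: reverse('xabababax') = 'xabababax' -> palindrome confirmed.
No longer palindromic substring exists; longest length = 9

9


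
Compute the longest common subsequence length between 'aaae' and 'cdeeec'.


DP table for LCS of 'aaae' and 'cdeeec':
       c  d  e  e  e  c
    0  0  0  0  0  0  0
  a 0  0  0  0  0  0  0
  a 0  0  0  0  0  0  0
  a 0  0  0  0  0  0  0
  e 0  0  0  1  1  1  1
LCS: 'e'
LCS length = 1

1


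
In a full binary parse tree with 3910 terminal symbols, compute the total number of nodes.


Leaf nodes (terminals): 3910
Internal nodes = n - 1 = 3910 - 1 = 3909
Total = leaves + internal = 3910 + 3909 = 7819

7819


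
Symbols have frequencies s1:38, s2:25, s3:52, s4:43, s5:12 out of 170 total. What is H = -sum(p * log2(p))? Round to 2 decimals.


Computing entropy H = -sum(p_i * log2(p_i)):
  s1: p = 38/170 = 0.2235, -p*log2(p) = 0.4832
  s2: p = 25/170 = 0.1471, -p*log2(p) = 0.4067
  s3: p = 52/170 = 0.3059, -p*log2(p) = 0.5227
  s4: p = 43/170 = 0.2529, -p*log2(p) = 0.5016
  s5: p = 12/170 = 0.0706, -p*log2(p) = 0.2700
H = sum of terms = 2.1842
Rounded to 2 decimals: 2.18

2.18


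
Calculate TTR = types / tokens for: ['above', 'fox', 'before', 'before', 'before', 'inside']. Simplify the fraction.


Tokens: 6
Unique types: ('above', 'before', 'fox', 'inside') = 4
TTR = 4/6
Simplify: divide both by 2 -> 2/3
TTR = 2/3

2/3


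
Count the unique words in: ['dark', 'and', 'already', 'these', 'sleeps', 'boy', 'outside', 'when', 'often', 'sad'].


Listing all tokens and tracking unique types:
  Token 1: 'dark' -> NEW (unique so far: 1)
  Token 2: 'and' -> NEW (unique so far: 2)
  Token 3: 'already' -> NEW (unique so far: 3)
  Token 4: 'these' -> NEW (unique so far: 4)
  Token 5: 'sleeps' -> NEW (unique so far: 5)
  Token 6: 'boy' -> NEW (unique so far: 6)
  Token 7: 'outside' -> NEW (unique so far: 7)
  Token 8: 'when' -> NEW (unique so far: 8)
  Token 9: 'often' -> NEW (unique so far: 9)
  Token 10: 'sad' -> NEW (unique so far: 10)
Unique types: ('already', 'and', 'boy', 'dark', 'often', 'outside', 'sad', 'sleeps', 'these', 'when')
Vocabulary size: 10

10


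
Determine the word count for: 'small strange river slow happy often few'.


Counting words by splitting on spaces:
  Word 1: 'small'
  Word 2: 'strange'
  Word 3: 'river'
  Word 4: 'slow'
  Word 5: 'happy'
  Word 6: 'often'
  Word 7: 'few'
Total words: 7

7


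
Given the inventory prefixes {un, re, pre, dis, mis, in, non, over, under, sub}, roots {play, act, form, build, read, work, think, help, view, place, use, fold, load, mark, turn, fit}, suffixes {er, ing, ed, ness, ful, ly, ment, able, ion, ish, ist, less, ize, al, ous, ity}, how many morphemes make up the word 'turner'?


Segmenting 'turner' against the inventory:
  'turn' -> root (morpheme 1)
  'er' -> suffix (morpheme 2)
Total morphemes: 2

2


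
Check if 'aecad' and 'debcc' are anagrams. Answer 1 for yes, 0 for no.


Sort characters of 'aecad': 'aacde'
Sort characters of 'debcc': 'bccde'
Sorted forms differ -> they are NOT anagrams
Result: 0

0


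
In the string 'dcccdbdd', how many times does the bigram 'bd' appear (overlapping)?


Scanning 'dcccdbdd' for bigram 'bd':
  Position 0: 'dc' -> no
  Position 1: 'cc' -> no
  Position 2: 'cc' -> no
  Position 3: 'cd' -> no
  Position 4: 'db' -> no
  Position 5: 'bd' -> MATCH
  Position 6: 'dd' -> no
Total matches: 1

1


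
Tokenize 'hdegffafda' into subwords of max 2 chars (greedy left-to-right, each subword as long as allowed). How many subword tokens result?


'hdegffafda' has 10 characters.
Chunking with max size 2:
  Chunk 1: 'hd' (positions 0-1)
  Chunk 2: 'eg' (positions 2-3)
  Chunk 3: 'ff' (positions 4-5)
  Chunk 4: 'af' (positions 6-7)
  Chunk 5: 'da' (positions 8-9)
Total chunks: ceil(10 / 2) = 5

5


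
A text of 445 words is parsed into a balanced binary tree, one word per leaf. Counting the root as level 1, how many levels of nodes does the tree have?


In a balanced binary tree with n leaves the deepest leaf is ceil(log2(n)) edges below the root,
so counting node levels inclusive of root and leaves gives ceil(log2(n)) + 1 levels.
log2(445) = 8.7977
ceil(8.7977) = 9
levels = 9 + 1 = 10

10


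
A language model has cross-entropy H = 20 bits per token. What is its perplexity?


Perplexity formula: PP = 2^H
H = 20
PP = 2^20
PP = 2^20 = 1048576

1048576


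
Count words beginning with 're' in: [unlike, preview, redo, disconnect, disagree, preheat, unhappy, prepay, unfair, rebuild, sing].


Checking each word for prefix 're':
  'unlike' -> no (count: 0)
  'preview' -> no (count: 0)
  'redo' -> YES, starts with 're' (count: 1)
  'disconnect' -> no (count: 1)
  'disagree' -> no (count: 1)
  'preheat' -> no (count: 1)
  'unhappy' -> no (count: 1)
  'prepay' -> no (count: 1)
  'unfair' -> no (count: 1)
  'rebuild' -> YES, starts with 're' (count: 2)
  'sing' -> no (count: 2)
Total with prefix 're': 2

2


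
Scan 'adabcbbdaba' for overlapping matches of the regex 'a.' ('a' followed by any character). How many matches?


Pattern: a. means 'a' followed by any character.
Scanning 'adabcbbdaba' position-by-position:
  Pos 0: window 'ad' -> MATCH
  Pos 1: window 'da' -> no
  Pos 2: window 'ab' -> MATCH
  Pos 3: window 'bc' -> no
  Pos 4: window 'cb' -> no
  Pos 5: window 'bb' -> no
  Pos 6: window 'bd' -> no
  Pos 7: window 'da' -> no
  Pos 8: window 'ab' -> MATCH
  Pos 9: window 'ba' -> no
  Pos 10: window 'a' -> no
Total matches: 3

3


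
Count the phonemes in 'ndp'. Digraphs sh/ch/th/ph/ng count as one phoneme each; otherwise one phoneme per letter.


Parsing 'ndp' greedily, digraphs first:
  'n' -> consonant phoneme (phonemes so far: 1)
  'd' -> consonant phoneme (phonemes so far: 2)
  'p' -> consonant phoneme (phonemes so far: 3)
Total phonemes: 3

3


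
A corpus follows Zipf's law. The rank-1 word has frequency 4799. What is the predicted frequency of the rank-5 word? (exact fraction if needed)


Zipf's law: freq(rank) = f1 / rank
f1 = 4799, rank = 5
freq = 4799 / 5
GCD(4799, 5) = 1
Simplified: 4799/5

4799/5


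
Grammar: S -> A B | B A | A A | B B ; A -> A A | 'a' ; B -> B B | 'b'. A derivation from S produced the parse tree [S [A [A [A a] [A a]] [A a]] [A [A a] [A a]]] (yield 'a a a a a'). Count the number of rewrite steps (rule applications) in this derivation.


Every bracketed nonterminal node [X ...] in the tree is produced by exactly one rule application.
Reading the tree off as a leftmost derivation:
  Step 1: S  =>  A A   (applied S -> A A)
  Step 2: A A  =>  A A A   (applied A -> A A)
  Step 3: A A A  =>  A A A A   (applied A -> A A)
  Step 4: A A A A  =>  a A A A   (applied A -> a)
  Step 5: a A A A  =>  a a A A   (applied A -> a)
  Step 6: a a A A  =>  a a a A   (applied A -> a)
  Step 7: a a a A  =>  a a a A A   (applied A -> A A)
  Step 8: a a a A A  =>  a a a a A   (applied A -> a)
  Step 9: a a a a A  =>  a a a a a   (applied A -> a)
Final yield: a a a a a
Total rewrite steps: 9

9


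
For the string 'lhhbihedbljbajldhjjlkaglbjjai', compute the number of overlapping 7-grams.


String 'lhhbihedbljbajldhjjlkaglbjjai' has length L = 29.
Number of overlapping n-grams = L - n + 1
Substituting: 29 - 7 + 1 = 23

23


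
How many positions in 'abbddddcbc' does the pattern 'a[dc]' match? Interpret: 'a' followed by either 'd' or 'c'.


Pattern: a[dc] means 'a' followed by either 'd' or 'c'.
Scanning 'abbddddcbc' position-by-position:
  Pos 0: window 'ab' -> no
  Pos 1: window 'bb' -> no
  Pos 2: window 'bd' -> no
  Pos 3: window 'dd' -> no
  Pos 4: window 'dd' -> no
  Pos 5: window 'dd' -> no
  Pos 6: window 'dc' -> no
  Pos 7: window 'cb' -> no
  Pos 8: window 'bc' -> no
  Pos 9: window 'c' -> no
Total matches: 0

0


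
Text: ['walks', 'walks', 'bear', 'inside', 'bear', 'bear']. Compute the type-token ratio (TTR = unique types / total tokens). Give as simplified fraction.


Tokens: 6
Unique types: ('bear', 'inside', 'walks') = 3
TTR = 3/6
Simplify: divide both by 3 -> 1/2
TTR = 1/2

1/2


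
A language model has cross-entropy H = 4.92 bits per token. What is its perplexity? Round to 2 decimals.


Perplexity formula: PP = 2^H
H = 4.92
PP = 2^4.92
Decompose: 2^4.92 = 2^4 * 2^0.92
2^4 = 16, 2^0.92 ~ 1.8921153
PP ~ 16 * 1.8921153 = 30.2738448
Rounded to 2 decimals: 30.27

30.27


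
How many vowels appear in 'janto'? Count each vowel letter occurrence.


Scanning each character of 'janto':
  Position 1: 'j' -> consonant (running count: 0)
  Position 2: 'a' -> vowel (running count: 1)
  Position 3: 'n' -> consonant (running count: 1)
  Position 4: 't' -> consonant (running count: 1)
  Position 5: 'o' -> vowel (running count: 2)
Total vowels: 2

2


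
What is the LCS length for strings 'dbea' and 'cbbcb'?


DP table for LCS of 'dbea' and 'cbbcb':
       c  b  b  c  b
    0  0  0  0  0  0
  d 0  0  0  0  0  0
  b 0  0  1  1  1  1
  e 0  0  1  1  1  1
  a 0  0  1  1  1  1
LCS: 'b'
LCS length = 1

1


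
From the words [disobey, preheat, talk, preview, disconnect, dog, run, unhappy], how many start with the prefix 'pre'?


Checking each word for prefix 'pre':
  'disobey' -> no (count: 0)
  'preheat' -> YES, starts with 'pre' (count: 1)
  'talk' -> no (count: 1)
  'preview' -> YES, starts with 'pre' (count: 2)
  'disconnect' -> no (count: 2)
  'dog' -> no (count: 2)
  'run' -> no (count: 2)
  'unhappy' -> no (count: 2)
Total with prefix 'pre': 2

2


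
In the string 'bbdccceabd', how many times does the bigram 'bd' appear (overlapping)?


Scanning 'bbdccceabd' for bigram 'bd':
  Position 0: 'bb' -> no
  Position 1: 'bd' -> MATCH
  Position 2: 'dc' -> no
  Position 3: 'cc' -> no
  Position 4: 'cc' -> no
  Position 5: 'ce' -> no
  Position 6: 'ea' -> no
  Position 7: 'ab' -> no
  Position 8: 'bd' -> MATCH
Total matches: 2

2


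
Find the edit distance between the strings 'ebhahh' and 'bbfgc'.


Building DP table for s1='ebhahh' (len 6) and s2='bbfgc' (len 5):
       b  b  f  g  c
    0  1  2  3  4  5
  e 1  1  2  3  4  5
  b 2  1  1  2  3  4
  h 3  2  2  2  3  4
  a 4  3  3  3  3  4
  h 5  4  4  4  4  4
  h 6  5  5  5  5  5
Edit distance = dp[6][5] = 5

5


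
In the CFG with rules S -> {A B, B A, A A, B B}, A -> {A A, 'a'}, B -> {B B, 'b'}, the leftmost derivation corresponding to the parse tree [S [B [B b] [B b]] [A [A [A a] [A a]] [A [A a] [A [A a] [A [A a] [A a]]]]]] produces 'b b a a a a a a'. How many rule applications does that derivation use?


Every bracketed nonterminal node [X ...] in the tree is produced by exactly one rule application.
Reading the tree off as a leftmost derivation:
  Step 1: S  =>  B A   (applied S -> B A)
  Step 2: B A  =>  B B A   (applied B -> B B)
  Step 3: B B A  =>  b B A   (applied B -> b)
  Step 4: b B A  =>  b b A   (applied B -> b)
  Step 5: b b A  =>  b b A A   (applied A -> A A)
  Step 6: b b A A  =>  b b A A A   (applied A -> A A)
  Step 7: b b A A A  =>  b b a A A   (applied A -> a)
  Step 8: b b a A A  =>  b b a a A   (applied A -> a)
  Step 9: b b a a A  =>  b b a a A A   (applied A -> A A)
  Step 10: b b a a A A  =>  b b a a a A   (applied A -> a)
  Step 11: b b a a a A  =>  b b a a a A A   (applied A -> A A)
  Step 12: b b a a a A A  =>  b b a a a a A   (applied A -> a)
  Step 13: b b a a a a A  =>  b b a a a a A A   (applied A -> A A)
  Step 14: b b a a a a A A  =>  b b a a a a a A   (applied A -> a)
  Step 15: b b a a a a a A  =>  b b a a a a a a   (applied A -> a)
Final yield: b b a a a a a a
Total rewrite steps: 15

15


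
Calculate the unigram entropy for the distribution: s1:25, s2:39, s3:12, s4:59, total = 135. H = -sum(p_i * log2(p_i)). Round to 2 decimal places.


Computing entropy H = -sum(p_i * log2(p_i)):
  s1: p = 25/135 = 0.1852, -p*log2(p) = 0.4505
  s2: p = 39/135 = 0.2889, -p*log2(p) = 0.5175
  s3: p = 12/135 = 0.0889, -p*log2(p) = 0.3104
  s4: p = 59/135 = 0.4370, -p*log2(p) = 0.5219
H = sum of terms = 1.8003
Rounded to 2 decimals: 1.80

1.80


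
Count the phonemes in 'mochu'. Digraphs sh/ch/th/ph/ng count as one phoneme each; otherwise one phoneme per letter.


Parsing 'mochu' greedily, digraphs first:
  'm' -> consonant phoneme (phonemes so far: 1)
  'o' -> vowel phoneme (phonemes so far: 2)
  'ch' -> digraph (1 consonant phoneme) (phonemes so far: 3)
  'u' -> vowel phoneme (phonemes so far: 4)
Total phonemes: 4

4


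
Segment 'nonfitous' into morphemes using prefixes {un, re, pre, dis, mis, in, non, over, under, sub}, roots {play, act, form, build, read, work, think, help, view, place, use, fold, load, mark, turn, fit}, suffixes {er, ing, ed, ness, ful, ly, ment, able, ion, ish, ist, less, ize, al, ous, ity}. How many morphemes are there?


Segmenting 'nonfitous' against the inventory:
  'non' -> prefix (morpheme 1)
  'fit' -> root (morpheme 2)
  'ous' -> suffix (morpheme 3)
Total morphemes: 3

3


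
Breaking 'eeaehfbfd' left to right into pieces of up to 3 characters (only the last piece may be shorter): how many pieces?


'eeaehfbfd' has 9 characters.
Chunking with max size 3:
  Chunk 1: 'eea' (positions 0-2)
  Chunk 2: 'ehf' (positions 3-5)
  Chunk 3: 'bfd' (positions 6-8)
Total chunks: ceil(9 / 3) = 3

3


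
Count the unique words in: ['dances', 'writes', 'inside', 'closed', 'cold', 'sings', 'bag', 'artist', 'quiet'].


Listing all tokens and tracking unique types:
  Token 1: 'dances' -> NEW (unique so far: 1)
  Token 2: 'writes' -> NEW (unique so far: 2)
  Token 3: 'inside' -> NEW (unique so far: 3)
  Token 4: 'closed' -> NEW (unique so far: 4)
  Token 5: 'cold' -> NEW (unique so far: 5)
  Token 6: 'sings' -> NEW (unique so far: 6)
  Token 7: 'bag' -> NEW (unique so far: 7)
  Token 8: 'artist' -> NEW (unique so far: 8)
  Token 9: 'quiet' -> NEW (unique so far: 9)
Unique types: ('artist', 'bag', 'closed', 'cold', 'dances', 'inside', 'quiet', 'sings', 'writes')
Vocabulary size: 9

9


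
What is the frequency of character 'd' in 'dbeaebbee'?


Scanning 'dbeaebbee' for 'd':
  Position 0: 'd' -> MATCH (count: 1)
Total occurrences of 'd': 1

1


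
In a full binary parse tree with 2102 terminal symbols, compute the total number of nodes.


Leaf nodes (terminals): 2102
Internal nodes = n - 1 = 2102 - 1 = 2101
Total = leaves + internal = 2102 + 2101 = 4203

4203


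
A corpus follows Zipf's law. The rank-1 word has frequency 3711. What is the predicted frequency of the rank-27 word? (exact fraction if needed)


Zipf's law: freq(rank) = f1 / rank
f1 = 3711, rank = 27
freq = 3711 / 27
GCD(3711, 27) = 3
Simplified: 1237/9

1237/9


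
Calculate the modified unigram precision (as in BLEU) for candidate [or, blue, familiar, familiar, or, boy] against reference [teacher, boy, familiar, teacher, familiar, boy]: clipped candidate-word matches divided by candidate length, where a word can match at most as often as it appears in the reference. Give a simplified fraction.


Reference word counts: {'boy': 2, 'familiar': 2, 'teacher': 2}
Checking each candidate word (with clipping):
  'or' -> not in reference -> no match (matches: 0)
  'blue' -> not in reference -> no match (matches: 0)
  'familiar' -> in reference (ref count 2, used 1/2) -> match (matches: 1)
  'familiar' -> in reference (ref count 2, used 2/2) -> match (matches: 2)
  'or' -> not in reference -> no match (matches: 2)
  'boy' -> in reference (ref count 2, used 1/2) -> match (matches: 3)
Clipped matches: 3, Candidate length: 6
Precision = 3/6 = 1/2

1/2
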